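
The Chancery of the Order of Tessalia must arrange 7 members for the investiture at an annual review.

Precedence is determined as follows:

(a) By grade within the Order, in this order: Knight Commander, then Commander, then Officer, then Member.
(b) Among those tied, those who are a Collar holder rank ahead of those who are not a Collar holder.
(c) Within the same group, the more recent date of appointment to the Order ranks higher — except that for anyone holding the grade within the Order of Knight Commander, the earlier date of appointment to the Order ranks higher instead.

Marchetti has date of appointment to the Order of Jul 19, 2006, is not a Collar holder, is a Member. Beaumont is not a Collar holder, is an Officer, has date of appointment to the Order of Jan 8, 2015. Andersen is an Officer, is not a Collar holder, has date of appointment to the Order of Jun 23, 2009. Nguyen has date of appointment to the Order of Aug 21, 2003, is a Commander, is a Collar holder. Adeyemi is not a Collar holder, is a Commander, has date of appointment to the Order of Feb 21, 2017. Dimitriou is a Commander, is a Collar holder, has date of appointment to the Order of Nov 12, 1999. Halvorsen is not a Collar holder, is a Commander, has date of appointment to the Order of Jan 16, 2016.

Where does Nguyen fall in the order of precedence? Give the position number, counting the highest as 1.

1

By grade within the Order: Nguyen, Dimitriou, Adeyemi and Halvorsen (Commander); then Beaumont and Andersen (Officer); then Marchetti (Member).
Among Nguyen, Dimitriou, Adeyemi and Halvorsen, a Collar holder before not a Collar holder: Nguyen and Dimitriou (a Collar holder) before Adeyemi and Halvorsen (not a Collar holder).
Among Nguyen and Dimitriou, by date of appointment to the Order (later first): Nguyen (Aug 21, 2003) before Dimitriou (Nov 12, 1999).
Among Adeyemi and Halvorsen, by date of appointment to the Order (later first): Adeyemi (Feb 21, 2017) before Halvorsen (Jan 16, 2016).
Beaumont and Andersen are each not a Collar holder, so the next rule applies.
Among Beaumont and Andersen, by date of appointment to the Order (later first): Beaumont (Jan 8, 2015) before Andersen (Jun 23, 2009).
Order: Nguyen, Dimitriou, Adeyemi, Halvorsen, Beaumont, Andersen, Marchetti. So position 1.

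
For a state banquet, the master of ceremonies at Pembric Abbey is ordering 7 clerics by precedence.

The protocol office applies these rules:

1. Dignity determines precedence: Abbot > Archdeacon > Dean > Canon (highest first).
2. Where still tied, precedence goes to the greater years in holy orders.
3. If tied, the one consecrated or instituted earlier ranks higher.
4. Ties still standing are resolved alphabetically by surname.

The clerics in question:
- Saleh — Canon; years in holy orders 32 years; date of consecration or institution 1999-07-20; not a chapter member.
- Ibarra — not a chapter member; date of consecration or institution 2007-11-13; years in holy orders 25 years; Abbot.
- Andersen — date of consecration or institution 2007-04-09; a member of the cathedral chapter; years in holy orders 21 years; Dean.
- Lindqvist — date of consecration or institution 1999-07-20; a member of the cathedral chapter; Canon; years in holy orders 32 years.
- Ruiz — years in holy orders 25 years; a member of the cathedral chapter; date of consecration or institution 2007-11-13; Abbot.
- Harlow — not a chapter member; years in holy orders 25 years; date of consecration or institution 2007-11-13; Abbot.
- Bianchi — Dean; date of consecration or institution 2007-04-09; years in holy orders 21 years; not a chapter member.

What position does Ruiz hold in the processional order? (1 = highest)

By dignity: Harlow, Ibarra and Ruiz (Abbot); then Andersen and Bianchi (Dean); then Lindqvist and Saleh (Canon).
Harlow, Ibarra and Ruiz all have years in holy orders 25 years, so the next rule applies.
Harlow, Ibarra and Ruiz all have date of consecration or institution 2007-11-13, so the next rule applies.
Among Harlow, Ibarra and Ruiz, alphabetically by surname: Harlow before Ibarra before Ruiz.
Andersen and Bianchi both have years in holy orders 21 years, so the next rule applies.
Andersen and Bianchi both have date of consecration or institution 2007-04-09, so the next rule applies.
Among Andersen and Bianchi, alphabetically by surname: Andersen before Bianchi.
Lindqvist and Saleh both have years in holy orders 32 years, so the next rule applies.
Lindqvist and Saleh both have date of consecration or institution 1999-07-20, so the next rule applies.
Among Lindqvist and Saleh, alphabetically by surname: Lindqvist before Saleh.
Order: Harlow, Ibarra, Ruiz, Andersen, Bianchi, Lindqvist, Saleh. So position 3.

3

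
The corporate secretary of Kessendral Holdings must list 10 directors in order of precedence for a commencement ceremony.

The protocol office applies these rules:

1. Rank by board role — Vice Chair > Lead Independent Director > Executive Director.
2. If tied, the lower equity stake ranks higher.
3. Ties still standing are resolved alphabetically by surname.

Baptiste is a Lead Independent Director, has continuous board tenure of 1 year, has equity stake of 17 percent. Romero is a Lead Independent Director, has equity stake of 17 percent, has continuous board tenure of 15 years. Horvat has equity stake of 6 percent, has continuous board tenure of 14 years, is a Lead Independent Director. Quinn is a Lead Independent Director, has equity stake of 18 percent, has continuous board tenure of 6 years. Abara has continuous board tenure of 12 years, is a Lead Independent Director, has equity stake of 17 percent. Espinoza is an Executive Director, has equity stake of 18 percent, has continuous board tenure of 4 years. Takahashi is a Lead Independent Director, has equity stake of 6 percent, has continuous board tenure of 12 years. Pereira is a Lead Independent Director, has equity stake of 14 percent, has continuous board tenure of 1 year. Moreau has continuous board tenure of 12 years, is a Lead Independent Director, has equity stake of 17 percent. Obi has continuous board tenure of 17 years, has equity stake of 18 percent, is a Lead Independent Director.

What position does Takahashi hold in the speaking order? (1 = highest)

By board role: Horvat, Takahashi, Pereira, Abara, Baptiste, Moreau, Romero, Obi and Quinn (Lead Independent Director); then Espinoza (Executive Director).
Among Horvat, Takahashi, Pereira, Abara, Baptiste, Moreau, Romero, Obi and Quinn, by equity stake (lower first): Horvat and Takahashi (6 percent) before Pereira (14 percent) before Abara, Baptiste, Moreau and Romero (17 percent) before Obi and Quinn (18 percent).
Among Horvat and Takahashi, alphabetically by surname: Horvat before Takahashi.
Among Abara, Baptiste, Moreau and Romero, alphabetically by surname: Abara before Baptiste before Moreau before Romero.
Among Obi and Quinn, alphabetically by surname: Obi before Quinn.
Order: Horvat, Takahashi, Pereira, Abara, Baptiste, Moreau, Romero, Obi, Quinn, Espinoza. So position 2.

2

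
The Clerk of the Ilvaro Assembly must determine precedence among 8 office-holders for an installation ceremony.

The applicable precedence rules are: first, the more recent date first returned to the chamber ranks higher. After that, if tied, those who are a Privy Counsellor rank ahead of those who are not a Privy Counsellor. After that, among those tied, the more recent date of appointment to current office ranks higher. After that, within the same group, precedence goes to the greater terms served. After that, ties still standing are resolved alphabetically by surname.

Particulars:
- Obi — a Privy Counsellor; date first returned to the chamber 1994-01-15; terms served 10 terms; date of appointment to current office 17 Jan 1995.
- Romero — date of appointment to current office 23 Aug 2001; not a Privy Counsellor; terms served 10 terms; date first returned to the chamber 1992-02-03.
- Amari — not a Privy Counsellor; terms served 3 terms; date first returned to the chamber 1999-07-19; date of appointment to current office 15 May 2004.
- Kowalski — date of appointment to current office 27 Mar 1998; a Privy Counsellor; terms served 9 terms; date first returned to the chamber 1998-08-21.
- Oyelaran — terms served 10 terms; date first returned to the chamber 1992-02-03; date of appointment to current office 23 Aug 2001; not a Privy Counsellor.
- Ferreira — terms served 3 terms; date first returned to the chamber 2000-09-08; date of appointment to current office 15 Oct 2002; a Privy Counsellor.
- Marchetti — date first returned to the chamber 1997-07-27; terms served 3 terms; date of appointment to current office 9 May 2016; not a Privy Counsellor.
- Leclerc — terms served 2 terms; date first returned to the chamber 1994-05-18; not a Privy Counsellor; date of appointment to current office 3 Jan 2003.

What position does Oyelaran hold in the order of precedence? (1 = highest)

7

By date first returned to the chamber (later first): Ferreira (2000-09-08); then Amari (1999-07-19); then Kowalski (1998-08-21); then Marchetti (1997-07-27); then Leclerc (1994-05-18); then Obi (1994-01-15); then Oyelaran and Romero (both 1992-02-03).
Oyelaran and Romero are each not a Privy Counsellor, so the next rule applies.
Oyelaran and Romero both have date of appointment to current office 23 Aug 2001, so the next rule applies.
Oyelaran and Romero both have terms served 10 terms, so the next rule applies.
Among Oyelaran and Romero, alphabetically by surname: Oyelaran before Romero.
Order: Ferreira, Amari, Kowalski, Marchetti, Leclerc, Obi, Oyelaran, Romero. So position 7.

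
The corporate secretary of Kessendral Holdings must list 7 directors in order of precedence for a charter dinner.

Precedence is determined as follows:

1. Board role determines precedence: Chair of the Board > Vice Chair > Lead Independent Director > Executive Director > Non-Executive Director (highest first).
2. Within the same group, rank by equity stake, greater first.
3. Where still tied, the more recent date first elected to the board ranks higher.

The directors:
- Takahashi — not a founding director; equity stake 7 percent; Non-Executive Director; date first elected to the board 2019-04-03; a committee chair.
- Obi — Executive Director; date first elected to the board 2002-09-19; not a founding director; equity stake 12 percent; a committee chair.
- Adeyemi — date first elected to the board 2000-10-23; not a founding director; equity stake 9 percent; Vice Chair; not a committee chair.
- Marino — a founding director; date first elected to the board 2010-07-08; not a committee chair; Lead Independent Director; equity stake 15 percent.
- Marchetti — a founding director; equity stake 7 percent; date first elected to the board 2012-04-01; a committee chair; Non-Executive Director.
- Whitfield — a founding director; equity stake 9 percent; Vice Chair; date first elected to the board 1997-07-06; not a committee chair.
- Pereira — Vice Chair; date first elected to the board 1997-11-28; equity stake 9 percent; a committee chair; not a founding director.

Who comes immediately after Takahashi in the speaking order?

Marchetti

By board role: Adeyemi, Pereira and Whitfield (Vice Chair); then Marino (Lead Independent Director); then Obi (Executive Director); then Takahashi and Marchetti (Non-Executive Director).
Adeyemi, Pereira and Whitfield all have equity stake 9 percent, so the next rule applies.
Among Adeyemi, Pereira and Whitfield, by date first elected to the board (later first): Adeyemi (2000-10-23) before Pereira (1997-11-28) before Whitfield (1997-07-06).
Takahashi and Marchetti both have equity stake 7 percent, so the next rule applies.
Among Takahashi and Marchetti, by date first elected to the board (later first): Takahashi (2019-04-03) before Marchetti (2012-04-01).
Order: Adeyemi, Pereira, Whitfield, Marino, Obi, Takahashi, Marchetti.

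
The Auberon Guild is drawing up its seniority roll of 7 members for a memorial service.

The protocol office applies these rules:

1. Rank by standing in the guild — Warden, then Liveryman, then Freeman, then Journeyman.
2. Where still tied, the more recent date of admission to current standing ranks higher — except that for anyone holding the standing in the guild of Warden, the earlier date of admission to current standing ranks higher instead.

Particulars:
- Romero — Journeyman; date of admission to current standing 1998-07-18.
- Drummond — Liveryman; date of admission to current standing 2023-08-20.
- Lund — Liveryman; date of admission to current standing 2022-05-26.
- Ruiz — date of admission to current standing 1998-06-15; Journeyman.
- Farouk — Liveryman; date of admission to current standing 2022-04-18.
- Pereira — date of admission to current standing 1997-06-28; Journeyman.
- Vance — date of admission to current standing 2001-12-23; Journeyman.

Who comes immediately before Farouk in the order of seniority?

Lund

By standing in the guild: Drummond, Lund and Farouk (Liveryman); then Vance, Romero, Ruiz and Pereira (Journeyman).
Among Drummond, Lund and Farouk, by date of admission to current standing (later first): Drummond (2023-08-20) before Lund (2022-05-26) before Farouk (2022-04-18).
Among Vance, Romero, Ruiz and Pereira, by date of admission to current standing (later first): Vance (2001-12-23) before Romero (1998-07-18) before Ruiz (1998-06-15) before Pereira (1997-06-28).
Order: Drummond, Lund, Farouk, Vance, Romero, Ruiz, Pereira.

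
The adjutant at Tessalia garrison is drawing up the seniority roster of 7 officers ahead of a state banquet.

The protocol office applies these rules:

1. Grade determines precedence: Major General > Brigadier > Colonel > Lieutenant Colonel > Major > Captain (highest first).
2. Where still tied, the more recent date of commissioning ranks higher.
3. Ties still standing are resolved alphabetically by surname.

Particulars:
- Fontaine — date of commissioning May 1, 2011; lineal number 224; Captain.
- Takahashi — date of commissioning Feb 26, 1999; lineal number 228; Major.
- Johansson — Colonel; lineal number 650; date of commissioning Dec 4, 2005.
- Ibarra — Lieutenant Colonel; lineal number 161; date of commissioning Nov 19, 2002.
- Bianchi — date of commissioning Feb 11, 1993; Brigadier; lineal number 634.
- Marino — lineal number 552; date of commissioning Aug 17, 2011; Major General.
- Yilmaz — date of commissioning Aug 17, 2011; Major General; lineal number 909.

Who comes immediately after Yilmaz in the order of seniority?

Bianchi

By grade: Marino and Yilmaz (Major General); then Bianchi (Brigadier); then Johansson (Colonel); then Ibarra (Lieutenant Colonel); then Takahashi (Major); then Fontaine (Captain).
Marino and Yilmaz both have date of commissioning Aug 17, 2011, so the next rule applies.
Among Marino and Yilmaz, alphabetically by surname: Marino before Yilmaz.
Order: Marino, Yilmaz, Bianchi, Johansson, Ibarra, Takahashi, Fontaine.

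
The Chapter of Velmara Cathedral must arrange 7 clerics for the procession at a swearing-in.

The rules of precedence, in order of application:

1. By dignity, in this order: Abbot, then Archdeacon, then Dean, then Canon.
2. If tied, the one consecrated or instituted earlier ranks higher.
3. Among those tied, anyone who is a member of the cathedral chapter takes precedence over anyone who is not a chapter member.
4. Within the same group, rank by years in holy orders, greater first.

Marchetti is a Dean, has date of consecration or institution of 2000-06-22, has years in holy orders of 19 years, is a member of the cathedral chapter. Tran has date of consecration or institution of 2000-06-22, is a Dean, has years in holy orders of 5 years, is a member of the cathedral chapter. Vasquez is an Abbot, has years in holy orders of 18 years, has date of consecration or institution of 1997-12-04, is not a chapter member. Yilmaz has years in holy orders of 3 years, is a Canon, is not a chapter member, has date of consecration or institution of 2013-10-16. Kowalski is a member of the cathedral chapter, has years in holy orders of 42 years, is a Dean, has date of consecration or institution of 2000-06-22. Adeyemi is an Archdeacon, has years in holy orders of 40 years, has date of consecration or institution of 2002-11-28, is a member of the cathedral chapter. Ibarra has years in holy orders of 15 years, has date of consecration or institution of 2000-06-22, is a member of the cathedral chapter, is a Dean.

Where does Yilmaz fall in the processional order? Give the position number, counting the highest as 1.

7

By dignity: Vasquez (Abbot); then Adeyemi (Archdeacon); then Kowalski, Marchetti, Ibarra and Tran (Dean); then Yilmaz (Canon).
Kowalski, Marchetti, Ibarra and Tran all have date of consecration or institution 2000-06-22, so the next rule applies.
Kowalski, Marchetti, Ibarra and Tran are each a member of the cathedral chapter, so the next rule applies.
Among Kowalski, Marchetti, Ibarra and Tran, by years in holy orders (higher first): Kowalski (42 years) before Marchetti (19 years) before Ibarra (15 years) before Tran (5 years).
Order: Vasquez, Adeyemi, Kowalski, Marchetti, Ibarra, Tran, Yilmaz. So position 7.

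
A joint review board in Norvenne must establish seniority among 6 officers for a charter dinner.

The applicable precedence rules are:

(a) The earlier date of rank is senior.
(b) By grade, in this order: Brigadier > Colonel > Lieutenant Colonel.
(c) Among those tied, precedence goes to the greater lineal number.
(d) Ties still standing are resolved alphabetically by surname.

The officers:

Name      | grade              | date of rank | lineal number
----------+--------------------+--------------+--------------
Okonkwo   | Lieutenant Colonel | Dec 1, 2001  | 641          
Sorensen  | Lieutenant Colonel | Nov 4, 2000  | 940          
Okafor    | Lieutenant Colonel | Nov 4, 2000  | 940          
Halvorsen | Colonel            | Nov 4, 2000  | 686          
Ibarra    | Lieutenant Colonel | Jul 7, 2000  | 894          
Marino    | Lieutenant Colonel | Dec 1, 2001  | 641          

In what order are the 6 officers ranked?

Ibarra, Halvorsen, Okafor, Sorensen, Marino, Okonkwo

By date of rank (earlier first): Ibarra (Jul 7, 2000); then Halvorsen, Okafor and Sorensen (each Nov 4, 2000); then Marino and Okonkwo (both Dec 1, 2001).
Among Halvorsen, Okafor and Sorensen, by grade: Halvorsen (Colonel) before Okafor and Sorensen (Lieutenant Colonel).
Okafor and Sorensen both have lineal number 940, so the next rule applies.
Among Okafor and Sorensen, alphabetically by surname: Okafor before Sorensen.
Marino and Okonkwo are each Lieutenant Colonel, so the next rule applies.
Marino and Okonkwo both have lineal number 641, so the next rule applies.
Among Marino and Okonkwo, alphabetically by surname: Marino before Okonkwo.
Full order: Ibarra, Halvorsen, Okafor, Sorensen, Marino, Okonkwo.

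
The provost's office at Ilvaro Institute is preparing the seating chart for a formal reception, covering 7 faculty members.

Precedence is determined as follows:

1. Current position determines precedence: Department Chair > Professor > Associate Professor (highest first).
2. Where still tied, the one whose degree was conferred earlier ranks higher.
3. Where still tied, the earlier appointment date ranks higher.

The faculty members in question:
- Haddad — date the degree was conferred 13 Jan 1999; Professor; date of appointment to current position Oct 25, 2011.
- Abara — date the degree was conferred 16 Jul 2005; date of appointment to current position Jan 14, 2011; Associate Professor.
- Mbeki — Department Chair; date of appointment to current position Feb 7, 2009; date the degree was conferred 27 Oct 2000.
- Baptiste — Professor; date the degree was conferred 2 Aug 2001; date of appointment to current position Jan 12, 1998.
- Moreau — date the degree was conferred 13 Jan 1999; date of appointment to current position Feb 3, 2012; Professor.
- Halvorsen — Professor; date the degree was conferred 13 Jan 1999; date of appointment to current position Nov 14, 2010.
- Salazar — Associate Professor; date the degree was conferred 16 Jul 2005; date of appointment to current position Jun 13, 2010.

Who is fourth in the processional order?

Moreau

By current position: Mbeki (Department Chair); then Halvorsen, Haddad, Moreau and Baptiste (Professor); then Salazar and Abara (Associate Professor).
Among Halvorsen, Haddad, Moreau and Baptiste, by date the degree was conferred (earlier first): Halvorsen, Haddad and Moreau (13 Jan 1999) before Baptiste (2 Aug 2001).
Among Halvorsen, Haddad and Moreau, by date of appointment to current position (earlier first): Halvorsen (Nov 14, 2010) before Haddad (Oct 25, 2011) before Moreau (Feb 3, 2012).
Salazar and Abara both have date the degree was conferred 16 Jul 2005, so the next rule applies.
Among Salazar and Abara, by date of appointment to current position (earlier first): Salazar (Jun 13, 2010) before Abara (Jan 14, 2011).
Order: Mbeki, Halvorsen, Haddad, Moreau, Baptiste, Salazar, Abara.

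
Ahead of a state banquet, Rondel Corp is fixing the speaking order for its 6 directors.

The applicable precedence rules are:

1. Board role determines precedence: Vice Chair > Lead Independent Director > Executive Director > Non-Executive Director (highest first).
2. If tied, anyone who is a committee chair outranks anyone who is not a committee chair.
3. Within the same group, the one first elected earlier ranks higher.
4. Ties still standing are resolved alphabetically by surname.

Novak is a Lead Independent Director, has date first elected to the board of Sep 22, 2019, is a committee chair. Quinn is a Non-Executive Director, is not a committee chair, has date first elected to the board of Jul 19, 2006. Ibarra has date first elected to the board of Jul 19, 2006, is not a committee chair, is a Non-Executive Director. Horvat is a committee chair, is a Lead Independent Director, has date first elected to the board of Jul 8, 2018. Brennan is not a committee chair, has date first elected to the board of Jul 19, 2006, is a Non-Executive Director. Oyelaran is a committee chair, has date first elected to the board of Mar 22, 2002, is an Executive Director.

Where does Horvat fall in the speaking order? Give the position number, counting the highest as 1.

1

By board role: Horvat and Novak (Lead Independent Director); then Oyelaran (Executive Director); then Brennan, Ibarra and Quinn (Non-Executive Director).
Horvat and Novak are each a committee chair, so the next rule applies.
Among Horvat and Novak, by date first elected to the board (earlier first): Horvat (Jul 8, 2018) before Novak (Sep 22, 2019).
Brennan, Ibarra and Quinn are each not a committee chair, so the next rule applies.
Brennan, Ibarra and Quinn all have date first elected to the board Jul 19, 2006, so the next rule applies.
Among Brennan, Ibarra and Quinn, alphabetically by surname: Brennan before Ibarra before Quinn.
Order: Horvat, Novak, Oyelaran, Brennan, Ibarra, Quinn. So position 1.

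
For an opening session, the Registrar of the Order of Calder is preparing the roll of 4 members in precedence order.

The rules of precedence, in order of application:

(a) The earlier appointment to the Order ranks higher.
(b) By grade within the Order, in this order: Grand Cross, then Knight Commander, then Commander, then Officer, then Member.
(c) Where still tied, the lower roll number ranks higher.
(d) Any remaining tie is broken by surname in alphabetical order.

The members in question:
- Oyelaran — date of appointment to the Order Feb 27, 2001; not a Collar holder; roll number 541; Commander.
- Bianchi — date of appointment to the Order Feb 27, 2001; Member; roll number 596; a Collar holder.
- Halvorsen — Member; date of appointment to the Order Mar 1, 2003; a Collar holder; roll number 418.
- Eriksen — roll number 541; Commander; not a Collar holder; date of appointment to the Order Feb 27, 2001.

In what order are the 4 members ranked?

Eriksen, Oyelaran, Bianchi, Halvorsen

By date of appointment to the Order (earlier first): Eriksen, Oyelaran and Bianchi (each Feb 27, 2001); then Halvorsen (Mar 1, 2003).
Among Eriksen, Oyelaran and Bianchi, by grade within the Order: Eriksen and Oyelaran (Commander) before Bianchi (Member).
Eriksen and Oyelaran both have roll number 541, so the next rule applies.
Among Eriksen and Oyelaran, alphabetically by surname: Eriksen before Oyelaran.
Full order: Eriksen, Oyelaran, Bianchi, Halvorsen.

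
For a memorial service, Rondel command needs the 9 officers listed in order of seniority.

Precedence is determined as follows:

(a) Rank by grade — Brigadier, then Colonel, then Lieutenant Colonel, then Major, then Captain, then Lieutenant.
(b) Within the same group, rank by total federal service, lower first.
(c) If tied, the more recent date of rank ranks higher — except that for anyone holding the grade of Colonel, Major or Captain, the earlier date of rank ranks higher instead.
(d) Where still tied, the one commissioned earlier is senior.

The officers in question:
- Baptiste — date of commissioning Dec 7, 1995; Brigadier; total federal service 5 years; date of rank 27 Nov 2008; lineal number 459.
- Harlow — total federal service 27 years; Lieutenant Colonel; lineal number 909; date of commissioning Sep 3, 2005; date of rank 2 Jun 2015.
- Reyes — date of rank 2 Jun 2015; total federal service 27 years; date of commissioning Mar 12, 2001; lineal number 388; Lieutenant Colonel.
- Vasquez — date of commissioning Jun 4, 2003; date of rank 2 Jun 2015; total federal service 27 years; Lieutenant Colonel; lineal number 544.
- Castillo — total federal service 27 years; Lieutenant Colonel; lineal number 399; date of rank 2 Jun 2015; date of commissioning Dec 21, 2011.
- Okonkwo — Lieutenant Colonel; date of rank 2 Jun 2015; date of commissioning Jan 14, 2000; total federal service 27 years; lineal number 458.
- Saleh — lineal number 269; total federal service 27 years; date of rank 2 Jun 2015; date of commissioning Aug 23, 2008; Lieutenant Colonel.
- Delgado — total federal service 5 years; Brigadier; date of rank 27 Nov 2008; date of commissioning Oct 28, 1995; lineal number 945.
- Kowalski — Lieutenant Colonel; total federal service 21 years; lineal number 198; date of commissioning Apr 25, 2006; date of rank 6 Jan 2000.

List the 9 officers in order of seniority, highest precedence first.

By grade: Delgado and Baptiste (Brigadier); then Kowalski, Okonkwo, Reyes, Vasquez, Harlow, Saleh and Castillo (Lieutenant Colonel).
Delgado and Baptiste both have total federal service 5 years, so the next rule applies.
Delgado and Baptiste both have date of rank 27 Nov 2008, so the next rule applies.
Among Delgado and Baptiste, by date of commissioning (earlier first): Delgado (Oct 28, 1995) before Baptiste (Dec 7, 1995).
Among Kowalski, Okonkwo, Reyes, Vasquez, Harlow, Saleh and Castillo, by total federal service (lower first): Kowalski (21 years) before Okonkwo, Reyes, Vasquez, Harlow, Saleh and Castillo (27 years).
Okonkwo, Reyes, Vasquez, Harlow, Saleh and Castillo all have date of rank 2 Jun 2015, so the next rule applies.
Among Okonkwo, Reyes, Vasquez, Harlow, Saleh and Castillo, by date of commissioning (earlier first): Okonkwo (Jan 14, 2000) before Reyes (Mar 12, 2001) before Vasquez (Jun 4, 2003) before Harlow (Sep 3, 2005) before Saleh (Aug 23, 2008) before Castillo (Dec 21, 2011).
Full order: Delgado, Baptiste, Kowalski, Okonkwo, Reyes, Vasquez, Harlow, Saleh, Castillo.

Delgado, Baptiste, Kowalski, Okonkwo, Reyes, Vasquez, Harlow, Saleh, Castillo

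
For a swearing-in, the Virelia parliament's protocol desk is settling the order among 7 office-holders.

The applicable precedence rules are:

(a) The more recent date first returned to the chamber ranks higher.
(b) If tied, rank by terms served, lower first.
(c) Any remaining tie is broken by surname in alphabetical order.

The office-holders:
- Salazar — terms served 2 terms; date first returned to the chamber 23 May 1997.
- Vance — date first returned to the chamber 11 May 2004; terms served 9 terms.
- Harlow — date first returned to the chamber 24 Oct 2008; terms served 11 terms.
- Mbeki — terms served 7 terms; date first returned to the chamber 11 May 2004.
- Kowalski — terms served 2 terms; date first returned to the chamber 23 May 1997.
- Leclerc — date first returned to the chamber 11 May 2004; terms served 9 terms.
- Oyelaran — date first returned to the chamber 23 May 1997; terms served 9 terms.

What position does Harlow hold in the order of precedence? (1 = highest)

1

By date first returned to the chamber (later first): Harlow (24 Oct 2008); then Mbeki, Leclerc and Vance (each 11 May 2004); then Kowalski, Salazar and Oyelaran (each 23 May 1997).
Among Mbeki, Leclerc and Vance, by terms served (lower first): Mbeki (7 terms) before Leclerc and Vance (9 terms).
Among Leclerc and Vance, alphabetically by surname: Leclerc before Vance.
Among Kowalski, Salazar and Oyelaran, by terms served (lower first): Kowalski and Salazar (2 terms) before Oyelaran (9 terms).
Among Kowalski and Salazar, alphabetically by surname: Kowalski before Salazar.
Order: Harlow, Mbeki, Leclerc, Vance, Kowalski, Salazar, Oyelaran. So position 1.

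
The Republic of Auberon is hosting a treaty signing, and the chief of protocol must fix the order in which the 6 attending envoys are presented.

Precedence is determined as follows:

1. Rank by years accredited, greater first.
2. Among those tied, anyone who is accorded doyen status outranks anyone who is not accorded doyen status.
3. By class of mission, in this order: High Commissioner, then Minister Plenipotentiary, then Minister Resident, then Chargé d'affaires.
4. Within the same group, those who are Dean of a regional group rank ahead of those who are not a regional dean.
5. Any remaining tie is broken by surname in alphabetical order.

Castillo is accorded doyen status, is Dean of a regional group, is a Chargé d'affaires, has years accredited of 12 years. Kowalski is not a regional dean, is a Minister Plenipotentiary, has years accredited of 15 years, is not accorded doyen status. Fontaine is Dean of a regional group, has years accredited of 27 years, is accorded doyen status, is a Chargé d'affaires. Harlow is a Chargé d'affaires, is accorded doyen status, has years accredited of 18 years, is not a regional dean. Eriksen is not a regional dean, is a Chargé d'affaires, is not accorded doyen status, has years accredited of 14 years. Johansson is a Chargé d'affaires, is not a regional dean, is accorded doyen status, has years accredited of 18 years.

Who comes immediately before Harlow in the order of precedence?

By years accredited (higher first): Fontaine (27 years); then Harlow and Johansson (both 18 years); then Kowalski (15 years); then Eriksen (14 years); then Castillo (12 years).
Harlow and Johansson are each accorded doyen status, so the next rule applies.
Harlow and Johansson are each Chargé d'affaires, so the next rule applies.
Harlow and Johansson are each not a regional dean, so the next rule applies.
Among Harlow and Johansson, alphabetically by surname: Harlow before Johansson.
Order: Fontaine, Harlow, Johansson, Kowalski, Eriksen, Castillo.

Fontaine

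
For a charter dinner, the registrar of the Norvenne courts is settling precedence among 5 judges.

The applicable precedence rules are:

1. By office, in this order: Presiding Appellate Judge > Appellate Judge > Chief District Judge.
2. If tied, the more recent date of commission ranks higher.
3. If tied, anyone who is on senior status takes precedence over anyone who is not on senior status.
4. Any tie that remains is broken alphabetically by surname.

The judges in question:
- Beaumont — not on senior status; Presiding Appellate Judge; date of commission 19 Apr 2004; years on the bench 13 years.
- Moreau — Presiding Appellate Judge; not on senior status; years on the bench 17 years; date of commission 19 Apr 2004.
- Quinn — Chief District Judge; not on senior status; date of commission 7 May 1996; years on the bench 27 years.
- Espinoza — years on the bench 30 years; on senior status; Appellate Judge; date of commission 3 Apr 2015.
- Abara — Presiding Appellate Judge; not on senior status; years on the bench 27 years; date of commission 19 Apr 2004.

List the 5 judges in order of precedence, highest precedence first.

By office: Abara, Beaumont and Moreau (Presiding Appellate Judge); then Espinoza (Appellate Judge); then Quinn (Chief District Judge).
Abara, Beaumont and Moreau all have date of commission 19 Apr 2004, so the next rule applies.
Abara, Beaumont and Moreau are each not on senior status, so the next rule applies.
Among Abara, Beaumont and Moreau, alphabetically by surname: Abara before Beaumont before Moreau.
Full order: Abara, Beaumont, Moreau, Espinoza, Quinn.

Abara, Beaumont, Moreau, Espinoza, Quinn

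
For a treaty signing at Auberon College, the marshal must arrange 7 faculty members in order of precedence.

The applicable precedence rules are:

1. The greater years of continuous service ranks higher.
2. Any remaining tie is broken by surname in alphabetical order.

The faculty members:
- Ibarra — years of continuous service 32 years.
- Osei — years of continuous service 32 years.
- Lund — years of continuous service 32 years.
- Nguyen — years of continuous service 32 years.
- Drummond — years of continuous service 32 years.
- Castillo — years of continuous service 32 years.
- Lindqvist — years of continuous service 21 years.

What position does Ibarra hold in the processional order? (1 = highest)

3

By years of continuous service (higher first): Castillo, Drummond, Ibarra, Lund, Nguyen and Osei (each 32 years); then Lindqvist (21 years).
Among Castillo, Drummond, Ibarra, Lund, Nguyen and Osei, alphabetically by surname: Castillo before Drummond before Ibarra before Lund before Nguyen before Osei.
Order: Castillo, Drummond, Ibarra, Lund, Nguyen, Osei, Lindqvist. So position 3.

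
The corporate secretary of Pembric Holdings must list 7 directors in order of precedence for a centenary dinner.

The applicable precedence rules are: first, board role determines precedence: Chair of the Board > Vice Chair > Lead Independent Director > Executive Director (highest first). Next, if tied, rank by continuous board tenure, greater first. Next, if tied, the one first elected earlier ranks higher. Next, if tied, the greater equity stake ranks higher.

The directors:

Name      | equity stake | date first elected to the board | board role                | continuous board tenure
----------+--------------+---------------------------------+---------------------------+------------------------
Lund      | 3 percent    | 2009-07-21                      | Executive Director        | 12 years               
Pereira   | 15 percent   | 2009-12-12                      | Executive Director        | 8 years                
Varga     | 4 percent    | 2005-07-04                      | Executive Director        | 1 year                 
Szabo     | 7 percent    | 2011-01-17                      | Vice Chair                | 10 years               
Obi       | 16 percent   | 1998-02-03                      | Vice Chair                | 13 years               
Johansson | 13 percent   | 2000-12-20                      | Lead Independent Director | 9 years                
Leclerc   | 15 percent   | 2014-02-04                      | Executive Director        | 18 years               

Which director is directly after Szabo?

Johansson

By board role: Obi and Szabo (Vice Chair); then Johansson (Lead Independent Director); then Leclerc, Lund, Pereira and Varga (Executive Director).
Among Obi and Szabo, by continuous board tenure (higher first): Obi (13 years) before Szabo (10 years).
Among Leclerc, Lund, Pereira and Varga, by continuous board tenure (higher first): Leclerc (18 years) before Lund (12 years) before Pereira (8 years) before Varga (1 year).
Order: Obi, Szabo, Johansson, Leclerc, Lund, Pereira, Varga.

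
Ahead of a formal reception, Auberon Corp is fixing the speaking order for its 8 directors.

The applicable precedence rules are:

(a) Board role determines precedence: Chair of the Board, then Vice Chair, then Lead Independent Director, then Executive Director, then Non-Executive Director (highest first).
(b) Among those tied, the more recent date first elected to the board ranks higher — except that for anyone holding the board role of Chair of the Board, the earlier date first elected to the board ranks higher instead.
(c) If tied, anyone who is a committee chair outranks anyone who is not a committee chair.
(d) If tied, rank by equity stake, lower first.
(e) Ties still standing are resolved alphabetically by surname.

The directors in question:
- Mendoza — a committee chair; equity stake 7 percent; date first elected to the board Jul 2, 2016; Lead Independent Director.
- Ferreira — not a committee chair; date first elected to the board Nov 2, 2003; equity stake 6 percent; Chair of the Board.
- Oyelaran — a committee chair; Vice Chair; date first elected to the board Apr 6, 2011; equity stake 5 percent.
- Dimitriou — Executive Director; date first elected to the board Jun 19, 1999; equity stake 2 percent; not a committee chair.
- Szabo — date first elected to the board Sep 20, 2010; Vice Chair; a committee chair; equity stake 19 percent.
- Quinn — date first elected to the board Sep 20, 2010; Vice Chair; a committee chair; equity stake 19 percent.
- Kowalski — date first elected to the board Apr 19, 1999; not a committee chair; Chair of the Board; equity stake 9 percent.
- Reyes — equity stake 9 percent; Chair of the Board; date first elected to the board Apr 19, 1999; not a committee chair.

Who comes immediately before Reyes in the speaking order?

By board role: Kowalski, Reyes and Ferreira (Chair of the Board); then Oyelaran, Quinn and Szabo (Vice Chair); then Mendoza (Lead Independent Director); then Dimitriou (Executive Director).
Among Kowalski, Reyes and Ferreira, by date first elected to the board (earlier first) (reversed rule for this group): Kowalski and Reyes (Apr 19, 1999) before Ferreira (Nov 2, 2003).
Kowalski and Reyes are each not a committee chair, so the next rule applies.
Kowalski and Reyes both have equity stake 9 percent, so the next rule applies.
Among Kowalski and Reyes, alphabetically by surname: Kowalski before Reyes.
Among Oyelaran, Quinn and Szabo, by date first elected to the board (later first): Oyelaran (Apr 6, 2011) before Quinn and Szabo (Sep 20, 2010).
Quinn and Szabo are each a committee chair, so the next rule applies.
Quinn and Szabo both have equity stake 19 percent, so the next rule applies.
Among Quinn and Szabo, alphabetically by surname: Quinn before Szabo.
Order: Kowalski, Reyes, Ferreira, Oyelaran, Quinn, Szabo, Mendoza, Dimitriou.

Kowalski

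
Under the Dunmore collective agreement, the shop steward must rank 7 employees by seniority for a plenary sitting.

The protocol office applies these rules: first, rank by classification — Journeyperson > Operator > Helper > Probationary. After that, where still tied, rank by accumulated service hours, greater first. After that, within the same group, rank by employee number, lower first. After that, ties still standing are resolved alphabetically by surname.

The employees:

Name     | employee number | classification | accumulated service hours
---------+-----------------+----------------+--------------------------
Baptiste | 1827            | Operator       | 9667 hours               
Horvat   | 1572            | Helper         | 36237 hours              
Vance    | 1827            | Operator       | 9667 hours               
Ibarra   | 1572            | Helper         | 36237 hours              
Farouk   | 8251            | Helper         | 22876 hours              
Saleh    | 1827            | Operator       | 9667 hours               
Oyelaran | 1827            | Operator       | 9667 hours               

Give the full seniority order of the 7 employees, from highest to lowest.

Baptiste, Oyelaran, Saleh, Vance, Horvat, Ibarra, Farouk

By classification: Baptiste, Oyelaran, Saleh and Vance (Operator); then Horvat, Ibarra and Farouk (Helper).
Baptiste, Oyelaran, Saleh and Vance all have accumulated service hours 9667 hours, so the next rule applies.
Baptiste, Oyelaran, Saleh and Vance all have employee number 1827, so the next rule applies.
Among Baptiste, Oyelaran, Saleh and Vance, alphabetically by surname: Baptiste before Oyelaran before Saleh before Vance.
Among Horvat, Ibarra and Farouk, by accumulated service hours (higher first): Horvat and Ibarra (36237 hours) before Farouk (22876 hours).
Horvat and Ibarra both have employee number 1572, so the next rule applies.
Among Horvat and Ibarra, alphabetically by surname: Horvat before Ibarra.
Full order: Baptiste, Oyelaran, Saleh, Vance, Horvat, Ibarra, Farouk.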